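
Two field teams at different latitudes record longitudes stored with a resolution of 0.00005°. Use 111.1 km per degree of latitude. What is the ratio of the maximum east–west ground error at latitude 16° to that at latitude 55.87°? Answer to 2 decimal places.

1.71

With a 0.00005° grid the true value lies within half a step, ±0.00005°/2 = ±2.5e-05°, of the stored one.
At 16°: 2.5e-05° × 111100 × cos 16° = 2.5e-05 × 111100 × 0.9613 ≈ 2.6699 m.
At 55.87°: 2.5e-05° × 111100 × cos 55.87° = 2.5e-05 × 111100 × 0.5611 ≈ 1.5584 m.
The ratio reduces to cos 16° / cos 55.87° = 0.9613/0.5611 ≈ 1.7133.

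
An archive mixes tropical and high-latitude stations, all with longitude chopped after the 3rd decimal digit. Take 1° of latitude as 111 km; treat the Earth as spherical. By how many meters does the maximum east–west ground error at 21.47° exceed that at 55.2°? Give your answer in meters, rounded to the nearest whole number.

40 meters

Truncating at 3 decimal places can drop up to a full unit in the last place, so the longitude may be off by as much as 0.001°.
Error at 21.47° = 0.001° × 111000 × cos 21.47° ≈ 111 × 0.9306 = 103.3 m.
At 55.2°: 0.001° × 111000 × cos 55.2° = 0.001 × 111000 × 0.5707 ≈ 63.349 m.
Difference: 103.3 − 63.349 = 39.948 m.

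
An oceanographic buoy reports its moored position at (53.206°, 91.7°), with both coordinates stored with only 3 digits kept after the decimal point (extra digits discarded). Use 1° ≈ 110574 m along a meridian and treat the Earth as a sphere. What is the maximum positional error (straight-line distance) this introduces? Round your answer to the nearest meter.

129 meters

Truncating at 3 decimal places can drop up to a full unit in the last place, so each coordinate may be off by as much as 0.001°.
N–S: 0.001° × 110574 m/° = 110.574 m.
East–west component at 53.206°: 0.001° × 110574 × cos 53.206° ≈ 0.001 × 66227.2 ≈ 66.2272 m.
The two errors are perpendicular, so the maximum displacement is √(110.574² + 66.2272²) ≈ 128.89 m.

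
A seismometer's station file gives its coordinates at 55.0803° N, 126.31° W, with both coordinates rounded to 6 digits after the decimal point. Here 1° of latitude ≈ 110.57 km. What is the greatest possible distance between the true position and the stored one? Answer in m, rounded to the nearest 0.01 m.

Rounding to 6 decimal places leaves each coordinate within ±5e-07° of the true value.
Latitude error → 5e-07 × 110570 = 0.055285 m along the meridian.
E–W at 55.0803°: 5e-07° × 110570 × cos 55.0803° = 5e-07 × 110570 × 0.5724 ≈ 0.0316467 m.
The two errors are perpendicular, so the maximum displacement is √(0.055285² + 0.0316467²) ≈ 0.063702 m.

0.06 m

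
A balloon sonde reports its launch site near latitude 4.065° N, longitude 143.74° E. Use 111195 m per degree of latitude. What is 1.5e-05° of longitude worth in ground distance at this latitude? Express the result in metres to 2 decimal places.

1.66 metres

At 4.065° a degree of longitude is 111195 × cos 4.065° ≈ 110915 m, so 1.5e-05° corresponds to 1.66373 m.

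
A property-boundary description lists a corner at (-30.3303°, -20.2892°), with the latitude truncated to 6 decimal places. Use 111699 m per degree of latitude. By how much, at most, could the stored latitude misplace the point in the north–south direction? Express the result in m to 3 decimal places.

0.112 m

Truncating at 6 decimal places can drop up to a full unit in the last place, so the latitude may be off by as much as 1e-06°.
Along the meridian that is 1e-06° × 111699 m/° = 0.111699 m.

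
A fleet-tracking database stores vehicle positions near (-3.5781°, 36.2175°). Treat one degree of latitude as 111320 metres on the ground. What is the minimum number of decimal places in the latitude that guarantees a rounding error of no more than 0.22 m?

One degree of latitude covers 111320 m.
Rounding to N decimal places gives at most 0.5 × 10⁻ᴺ degrees of error, i.e. 0.5 × 10⁻ᴺ × 111320 m.
Setting 55660 × 10⁻ᴺ ≤ 0.22 gives 10ᴺ ≥ 2.53e+05, i.e. N ≥ 5.40.
N = 5 would give 0.557 m (too coarse); N = 6 gives 0.0557 m ≤ 0.22 m.

6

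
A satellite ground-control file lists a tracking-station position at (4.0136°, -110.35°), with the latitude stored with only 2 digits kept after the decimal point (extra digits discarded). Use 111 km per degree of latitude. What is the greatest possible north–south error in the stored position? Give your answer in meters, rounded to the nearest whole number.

1110 meters

Truncating at 2 decimal places can drop up to a full unit in the last place, so the latitude may be off by as much as 0.01°.
So the N–S error is at most 0.01 × 111000 = 1110 m.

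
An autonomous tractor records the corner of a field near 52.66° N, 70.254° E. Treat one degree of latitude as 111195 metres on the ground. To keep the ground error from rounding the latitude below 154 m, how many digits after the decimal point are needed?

3

One degree of latitude covers 111195 m.
Rounding to N decimal places gives at most 0.5 × 10⁻ᴺ degrees of error, i.e. 0.5 × 10⁻ᴺ × 111195 m.
Need 0.5 × 111195 × 10⁻ᴺ ≤ 154 → 10⁻ᴺ ≤ 2.770e-03, so N ≥ 2.56.
At 2 places the error can reach 556 m, but 3 places keeps it to 55.6 m.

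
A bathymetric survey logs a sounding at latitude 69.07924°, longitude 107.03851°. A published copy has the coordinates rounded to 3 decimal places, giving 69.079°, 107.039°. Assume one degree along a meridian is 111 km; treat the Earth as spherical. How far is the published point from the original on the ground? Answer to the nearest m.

33 m

Δlat = 69.07924 − 69.079 = +0.00024°; Δlon = 107.03851 − 107.039 = -0.00049°.
N–S: 0.00024° × 111000 m/° = 26.64 m.
East–west at this latitude: -0.00049° × 111000 × cos 69.079° ≈ -0.00049 × 39635.9 = -19.4216 m.
Combined displacement = (26.64² + 19.4216²)^½ ≈ 32.968 m.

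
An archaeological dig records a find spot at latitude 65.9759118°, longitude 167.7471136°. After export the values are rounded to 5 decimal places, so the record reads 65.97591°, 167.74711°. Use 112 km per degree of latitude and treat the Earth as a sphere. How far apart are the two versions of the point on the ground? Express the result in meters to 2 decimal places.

0.26 meters

Δlat = 65.9759118 − 65.97591 = +0.0000018°; Δlon = 167.7471136 − 167.74711 = +0.0000036°.
N–S: 0.0000018° × 112000 m/° = 0.2016 m.
E–W at 65.9759°: 0.0000036° × 112000 × cos 65.9759° = 0.0000036 × 112000 × 0.4071 ≈ 0.164151 m.
Distance: √(0.2016² + 0.164151²) ≈ 0.259977 m.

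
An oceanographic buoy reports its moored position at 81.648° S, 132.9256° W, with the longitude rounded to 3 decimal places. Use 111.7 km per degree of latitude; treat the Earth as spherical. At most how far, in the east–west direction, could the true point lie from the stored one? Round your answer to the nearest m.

Rounding to 3 decimal places leaves the longitude within ±0.0005° of the true value.
At latitude 81.648° a degree of longitude spans 111700 m × cos 81.648° = 111700 × 0.1453 ≈ 16224.9 m.
Maximum E–W displacement: 0.0005 × 16224.9 = 8.11245 m.

8 m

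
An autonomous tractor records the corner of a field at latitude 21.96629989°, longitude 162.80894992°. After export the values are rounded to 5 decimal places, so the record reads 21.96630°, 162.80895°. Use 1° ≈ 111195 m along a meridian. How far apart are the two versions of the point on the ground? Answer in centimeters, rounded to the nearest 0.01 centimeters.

1.48 centimeters

Δlat = 21.96629989 − 21.96630 = -0.00000011°; Δlon = 162.80894992 − 162.80895 = -0.00000008°.
N–S: -0.00000011° × 111195 m/° = -0.0122315 m.
East–west at this latitude: -0.00000008° × 111195 × cos 21.9663° ≈ -0.00000008 × 103123 = -0.00824982 m.
Hypotenuse of the two orthogonal shifts: √(0.0122315² + 0.00824982²) = 0.0147536 m.
That is 0.0147536 m = 1.4754 cm.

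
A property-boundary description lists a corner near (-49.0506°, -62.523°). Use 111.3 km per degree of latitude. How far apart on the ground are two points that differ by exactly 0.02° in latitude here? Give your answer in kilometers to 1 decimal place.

2.2 kilometers

0.02° × 111300 m/° = 2226 m.
That is 2226 m = 2.226 km.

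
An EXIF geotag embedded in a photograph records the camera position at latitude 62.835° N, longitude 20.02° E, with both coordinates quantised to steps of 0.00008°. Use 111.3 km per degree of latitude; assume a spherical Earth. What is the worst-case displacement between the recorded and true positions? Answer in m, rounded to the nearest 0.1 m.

With a 0.00008° grid the true value lies within half a step, ±0.00008°/2 = ±4e-05°, of the stored one.
N–S: 4e-05° × 111300 m/° = 4.452 m.
East–west component at 62.835°: 4e-05° × 111300 × cos 62.835° ≈ 4e-05 × 50814.5 ≈ 2.03258 m.
Worst case both components are at the extreme and orthogonal: √(4.452² + 2.03258²) ≈ 4.89405 m.

4.9 m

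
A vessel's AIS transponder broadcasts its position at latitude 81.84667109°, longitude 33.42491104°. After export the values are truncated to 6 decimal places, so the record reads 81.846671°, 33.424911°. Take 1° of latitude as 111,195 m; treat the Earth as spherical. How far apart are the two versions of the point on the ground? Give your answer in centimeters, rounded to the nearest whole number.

1 centimeters

The latitude changed by +0.00000009° and the longitude by +0.00000004°.
N–S: 0.00000009° × 111195 m/° = 0.0100076 m.
E–W at 81.8467°: 0.00000004° × 111195 × cos 81.8467° = 0.00000004 × 111195 × 0.1418 ≈ 0.000630799 m.
Combined displacement = (0.0100076² + 0.000630799²)^½ ≈ 0.0100274 m.
That is 0.0100274 m = 1.0027 cm.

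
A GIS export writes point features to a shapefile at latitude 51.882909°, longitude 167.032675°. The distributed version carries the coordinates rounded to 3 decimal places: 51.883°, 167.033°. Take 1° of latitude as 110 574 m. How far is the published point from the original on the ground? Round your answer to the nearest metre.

24 metres

The latitude changed by -0.000091° and the longitude by -0.000325°.
North–south shift: -0.000091 × 110574 = -10.0622 m.
E–W at 51.883°: -0.000325° × 110574 × cos 51.883° = -0.000325 × 110574 × 0.6173 ≈ -22.1825 m.
Hypotenuse of the two orthogonal shifts: √(10.0622² + 22.1825²) = 24.358 m.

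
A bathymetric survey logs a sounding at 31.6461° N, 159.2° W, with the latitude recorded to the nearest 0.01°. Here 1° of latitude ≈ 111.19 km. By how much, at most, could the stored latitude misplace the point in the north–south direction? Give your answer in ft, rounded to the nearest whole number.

Rounding to 2 decimal places leaves the latitude within ±0.005° of the true value.
So the N–S error is at most 0.005 × 111190 = 555.95 m.
Converting: 555.95 m × 3.2808 ft/m ≈ 1824 ft.

1824 ft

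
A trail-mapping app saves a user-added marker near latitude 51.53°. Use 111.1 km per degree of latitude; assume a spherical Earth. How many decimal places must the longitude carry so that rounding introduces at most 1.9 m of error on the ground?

5 decimal places

At 51.53° one degree of longitude covers 111100 × cos 51.53° ≈ 111100 × 0.6221 ≈ 69115.8 m.
Rounding to N decimal places gives at most 0.5 × 10⁻ᴺ degrees of error, i.e. 0.5 × 10⁻ᴺ × 69115.8 m.
Setting 34557.9 × 10⁻ᴺ ≤ 1.9 gives 10ᴺ ≥ 1.819e+04, i.e. N ≥ 4.26.
So 5 decimal places suffice (0.346 m); 4 would allow up to 3.46 m.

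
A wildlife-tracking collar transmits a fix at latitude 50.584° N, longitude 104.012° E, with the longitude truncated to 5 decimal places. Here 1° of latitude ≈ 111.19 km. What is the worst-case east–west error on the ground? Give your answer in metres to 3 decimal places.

Truncating at 5 decimal places can drop up to a full unit in the last place, so the longitude may be off by as much as 1e-05°.
At latitude 50.584° a degree of longitude spans 111190 m × cos 50.584° = 111190 × 0.6349 ≈ 70599.7 m.
So at most 1e-05° × 70599.7 ≈ 0.705997 m east–west.

0.706 metres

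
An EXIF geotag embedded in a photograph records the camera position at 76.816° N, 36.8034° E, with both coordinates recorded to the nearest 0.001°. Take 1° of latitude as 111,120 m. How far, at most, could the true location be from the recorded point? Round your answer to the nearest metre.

Rounding to 3 decimal places leaves each coordinate within ±0.0005° of the true value.
North–south component: 0.0005° × 111120 = 55.56 m.
E–W at 76.816°: 0.0005° × 111120 × cos 76.816° = 0.0005 × 111120 × 0.2281 ≈ 12.6721 m.
Worst case both components are at the extreme and orthogonal: √(55.56² + 12.6721²) ≈ 56.9868 m.

57 metres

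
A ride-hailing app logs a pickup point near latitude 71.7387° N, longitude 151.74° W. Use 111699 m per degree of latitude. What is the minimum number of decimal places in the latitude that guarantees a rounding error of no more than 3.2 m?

One degree of latitude covers 111699 m.
With N decimal places the half-ulp bound is 0.5·10⁻ᴺ°, or 0.5·10⁻ᴺ × 111699 m on the ground.
Setting 55849.5 × 10⁻ᴺ ≤ 3.2 gives 10ᴺ ≥ 1.745e+04, i.e. N ≥ 4.24.
So 5 decimal places suffice (0.558 m); 4 would allow up to 5.58 m.

5 decimal places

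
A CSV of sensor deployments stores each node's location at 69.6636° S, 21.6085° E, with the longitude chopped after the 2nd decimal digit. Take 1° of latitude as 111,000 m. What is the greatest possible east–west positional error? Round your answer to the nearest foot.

Truncating at 2 decimal places can drop up to a full unit in the last place, so the longitude may be off by as much as 0.01°.
Parallels shrink by cos φ, so at 69.6636° a degree of longitude is 111000 × 0.3475 ≈ 38576 m.
East–west error: 0.01° × 38576 m/° ≈ 385.76 m.
Converting: 385.76 m × 3.2808 ft/m ≈ 1265.6 ft.

1266 feet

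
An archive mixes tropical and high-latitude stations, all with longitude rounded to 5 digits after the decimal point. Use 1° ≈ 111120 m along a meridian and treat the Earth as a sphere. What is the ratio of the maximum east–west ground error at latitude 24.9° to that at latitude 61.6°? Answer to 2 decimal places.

Rounding to 5 decimal places leaves the longitude within ±5e-06° of the true value.
At 24.9°: 5e-06° × 111120 × cos 24.9° = 5e-06 × 111120 × 0.9070 ≈ 0.50395 m.
At 61.6°: 5e-06° × 111120 × cos 61.6° = 5e-06 × 111120 × 0.4756 ≈ 0.26426 m.
The ratio reduces to cos 24.9° / cos 61.6° = 0.9070/0.4756 ≈ 1.9071.

1.91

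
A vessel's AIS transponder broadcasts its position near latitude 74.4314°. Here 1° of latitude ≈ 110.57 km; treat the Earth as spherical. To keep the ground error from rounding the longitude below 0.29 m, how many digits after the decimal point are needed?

At 74.4314° one degree of longitude covers 110570 × cos 74.4314° ≈ 110570 × 0.2684 ≈ 29676.1 m.
Rounding to N decimal places gives at most 0.5 × 10⁻ᴺ degrees of error, i.e. 0.5 × 10⁻ᴺ × 29676.1 m.
Need 0.5 × 29676.1 × 10⁻ᴺ ≤ 0.29 → 10⁻ᴺ ≤ 1.954e-05, so N ≥ 4.71.
N = 4 would give 1.48 m (too coarse); N = 5 gives 0.148 m ≤ 0.29 m.

5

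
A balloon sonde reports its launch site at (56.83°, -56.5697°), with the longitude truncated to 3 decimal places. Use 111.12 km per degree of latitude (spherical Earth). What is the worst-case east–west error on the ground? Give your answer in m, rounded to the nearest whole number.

61 m

Truncating at 3 decimal places can drop up to a full unit in the last place, so the longitude may be off by as much as 0.001°.
Parallels shrink by cos φ, so at 56.83° a degree of longitude is 111120 × 0.5471 ≈ 60796.5 m.
Maximum E–W displacement: 0.001 × 60796.5 = 60.7965 m.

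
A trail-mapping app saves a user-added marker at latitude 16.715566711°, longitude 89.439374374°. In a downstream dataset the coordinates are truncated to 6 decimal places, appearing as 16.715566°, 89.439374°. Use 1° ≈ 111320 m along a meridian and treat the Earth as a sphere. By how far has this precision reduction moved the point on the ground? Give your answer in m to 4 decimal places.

0.0886 m

Δlat = 16.715566711 − 16.715566 = +0.000000711°; Δlon = 89.439374374 − 89.439374 = +0.000000374°.
North–south shift: 0.000000711 × 111320 = 0.0791485 m.
E–W at 16.7156°: 0.000000374° × 111320 × cos 16.7156° = 0.000000374 × 111320 × 0.9577 ≈ 0.0398744 m.
Combined displacement = (0.0791485² + 0.0398744²)^½ ≈ 0.0886254 m.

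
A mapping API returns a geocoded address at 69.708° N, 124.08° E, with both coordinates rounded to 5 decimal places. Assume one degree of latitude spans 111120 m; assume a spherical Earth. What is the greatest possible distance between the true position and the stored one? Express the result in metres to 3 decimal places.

0.588 metres

Rounding to 5 decimal places leaves each coordinate within ±5e-06° of the true value.
North–south component: 5e-06° × 111120 = 0.5556 m.
Longitude error → 5e-06 × 111120 × cos 69.708° = 5e-06 × 111120 × 0.3468 ≈ 0.192685 m.
Combining orthogonally: (0.5556² + 0.192685²)^½ ≈ 0.588064 m.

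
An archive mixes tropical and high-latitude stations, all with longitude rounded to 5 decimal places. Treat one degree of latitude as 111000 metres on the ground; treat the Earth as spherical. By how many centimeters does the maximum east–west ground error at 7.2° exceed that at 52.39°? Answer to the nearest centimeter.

Rounding to 5 decimal places leaves the longitude within ±5e-06° of the true value.
At 7.2°: 5e-06° × 111000 × cos 7.2° = 5e-06 × 111000 × 0.9921 ≈ 0.55062 m.
Error at 52.39° = 5e-06° × 111000 × cos 52.39° ≈ 0.555 × 0.6103 = 0.33871 m.
So the lower-latitude error exceeds the higher by 0.55062 − 0.33871 = 0.21192 m.
That is 0.211916 m = 21.192 cm.

21 centimeters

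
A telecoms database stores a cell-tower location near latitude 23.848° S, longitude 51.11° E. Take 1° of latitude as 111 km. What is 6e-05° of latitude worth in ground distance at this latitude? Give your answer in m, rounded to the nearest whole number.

7 m

6e-05° × 111000 m/° = 6.66 m.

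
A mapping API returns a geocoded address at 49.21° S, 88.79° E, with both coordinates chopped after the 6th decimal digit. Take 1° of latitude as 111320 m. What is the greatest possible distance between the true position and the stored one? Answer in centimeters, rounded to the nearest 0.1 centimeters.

13.3 centimeters

Truncating at 6 decimal places can drop up to a full unit in the last place, so each coordinate may be off by as much as 1e-06°.
North–south component: 1e-06° × 111320 = 0.11132 m.
E–W at 49.21°: 1e-06° × 111320 × cos 49.21° = 1e-06 × 111320 × 0.6533 ≈ 0.0727241 m.
Worst case both components are at the extreme and orthogonal: √(0.11132² + 0.0727241²) ≈ 0.13297 m.
That is 0.13297 m = 13.297 cm.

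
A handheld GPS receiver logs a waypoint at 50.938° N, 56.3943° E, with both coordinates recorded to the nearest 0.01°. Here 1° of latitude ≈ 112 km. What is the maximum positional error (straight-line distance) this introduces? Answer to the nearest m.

Rounding to 2 decimal places leaves each coordinate within ±0.005° of the true value.
North–south component: 0.005° × 112000 = 560 m.
Longitude error → 0.005 × 112000 × cos 50.938° = 0.005 × 112000 × 0.6302 ≈ 352.89 m.
Combining orthogonally: (560² + 352.89²)^½ ≈ 661.915 m.

662 m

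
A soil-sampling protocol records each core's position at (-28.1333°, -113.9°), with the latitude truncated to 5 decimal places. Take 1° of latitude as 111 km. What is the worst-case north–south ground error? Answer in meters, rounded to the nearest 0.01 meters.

1.11 meters

Truncating at 5 decimal places can drop up to a full unit in the last place, so the latitude may be off by as much as 1e-05°.
So the N–S error is at most 1e-05 × 111000 = 1.11 m.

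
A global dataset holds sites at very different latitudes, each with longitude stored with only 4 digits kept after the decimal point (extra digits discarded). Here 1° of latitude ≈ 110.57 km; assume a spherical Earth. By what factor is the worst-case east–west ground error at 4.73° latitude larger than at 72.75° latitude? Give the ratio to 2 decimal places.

Truncating at 4 decimal places can drop up to a full unit in the last place, so the longitude may be off by as much as 0.0001°.
Error at 4.73° = 0.0001° × 110570 × cos 4.73° ≈ 11.057 × 0.9966 = 11.019 m.
Error at 72.75° = 0.0001° × 110570 × cos 72.75° ≈ 11.057 × 0.2965 = 3.2789 m.
The ratio reduces to cos 4.73° / cos 72.75° = 0.9966/0.2965 ≈ 3.3607.

3.36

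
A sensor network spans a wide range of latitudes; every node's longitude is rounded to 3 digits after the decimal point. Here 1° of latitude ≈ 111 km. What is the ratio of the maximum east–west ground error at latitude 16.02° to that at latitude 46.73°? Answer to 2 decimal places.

1.40

Rounding to 3 decimal places leaves the longitude within ±0.0005° of the true value.
At 16.02°: 0.0005° × 111000 × cos 16.02° = 0.0005 × 111000 × 0.9612 ≈ 53.345 m.
At 46.73°: 0.0005° × 111000 × cos 46.73° = 0.0005 × 111000 × 0.6854 ≈ 38.042 m.
Ratio: 53.345 / 38.042 = cos 16.02° / cos 46.73° ≈ 1.4023.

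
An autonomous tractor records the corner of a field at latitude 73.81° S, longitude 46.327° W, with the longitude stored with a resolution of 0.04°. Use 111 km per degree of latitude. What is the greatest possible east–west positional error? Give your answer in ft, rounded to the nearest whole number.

2031 ft

With a 0.04° grid the true value lies within half a step, ±0.04°/2 = ±0.02°, of the stored one.
One degree of longitude at 73.81° is 111000 × cos 73.81° ≈ 111000 × 0.2788 = 30949.4 m.
So at most 0.02° × 30949.4 ≈ 618.988 m east–west.
In feet: 618.988 m ÷ 0.3048 ≈ 2030.8 ft.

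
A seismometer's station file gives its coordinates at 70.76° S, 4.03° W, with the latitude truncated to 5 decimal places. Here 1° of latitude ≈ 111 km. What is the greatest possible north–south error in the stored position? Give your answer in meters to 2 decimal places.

1.11 meters

Truncating at 5 decimal places can drop up to a full unit in the last place, so the latitude may be off by as much as 1e-05°.
So the N–S error is at most 1e-05 × 111000 = 1.11 m.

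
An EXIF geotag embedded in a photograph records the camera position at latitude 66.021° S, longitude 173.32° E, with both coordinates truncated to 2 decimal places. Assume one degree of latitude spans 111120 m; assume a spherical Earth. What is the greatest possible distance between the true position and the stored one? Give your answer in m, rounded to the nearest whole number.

Truncating at 2 decimal places can drop up to a full unit in the last place, so each coordinate may be off by as much as 0.01°.
N–S: 0.01° × 111120 m/° = 1111.2 m.
Longitude error → 0.01 × 111120 × cos 66.021° = 0.01 × 111120 × 0.4064 ≈ 451.594 m.
The two errors are perpendicular, so the maximum displacement is √(1111.2² + 451.594²) ≈ 1199.46 m.

1199 m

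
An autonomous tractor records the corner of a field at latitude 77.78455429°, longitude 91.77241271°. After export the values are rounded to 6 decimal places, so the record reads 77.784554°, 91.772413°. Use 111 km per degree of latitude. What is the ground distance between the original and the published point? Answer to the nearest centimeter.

Δlat = 77.78455429 − 77.784554 = +0.00000029°; Δlon = 91.77241271 − 91.772413 = -0.00000029°.
North–south shift: 0.00000029 × 111000 = 0.03219 m.
East–west at this latitude: -0.00000029° × 111000 × cos 77.7846° ≈ -0.00000029 × 23486.3 = -0.00681103 m.
Distance: √(0.03219² + 0.00681103²) ≈ 0.0329027 m.
That is 0.0329027 m = 3.2903 cm.

3 centimeters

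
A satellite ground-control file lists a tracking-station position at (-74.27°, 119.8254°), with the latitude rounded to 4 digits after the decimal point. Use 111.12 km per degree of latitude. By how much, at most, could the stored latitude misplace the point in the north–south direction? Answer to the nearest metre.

6 metres

Rounding to 4 decimal places leaves the latitude within ±5e-05° of the true value.
Along the meridian that is 5e-05° × 111120 m/° = 5.556 m.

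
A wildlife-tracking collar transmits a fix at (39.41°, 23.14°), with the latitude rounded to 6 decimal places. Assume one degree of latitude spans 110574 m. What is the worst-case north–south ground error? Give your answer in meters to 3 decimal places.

0.055 meters

Rounding to 6 decimal places leaves the latitude within ±5e-07° of the true value.
Along the meridian that is 5e-07° × 110574 m/° = 0.055287 m.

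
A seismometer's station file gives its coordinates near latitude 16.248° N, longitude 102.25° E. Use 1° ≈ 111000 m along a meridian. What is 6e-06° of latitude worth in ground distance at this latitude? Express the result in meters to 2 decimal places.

Along a meridian 6e-06° is 6e-06 × 111000 = 0.666 m.

0.67 meters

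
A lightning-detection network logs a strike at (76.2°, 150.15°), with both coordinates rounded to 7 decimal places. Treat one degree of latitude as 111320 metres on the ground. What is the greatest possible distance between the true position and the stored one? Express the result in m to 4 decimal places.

0.0057 m

Rounding to 7 decimal places leaves each coordinate within ±5e-08° of the true value.
Latitude error → 5e-08 × 111320 = 0.005566 m along the meridian.
Longitude error → 5e-08 × 111320 × cos 76.2° = 5e-08 × 111320 × 0.2385 ≈ 0.00132768 m.
The two errors are perpendicular, so the maximum displacement is √(0.005566² + 0.00132768²) ≈ 0.00572216 m.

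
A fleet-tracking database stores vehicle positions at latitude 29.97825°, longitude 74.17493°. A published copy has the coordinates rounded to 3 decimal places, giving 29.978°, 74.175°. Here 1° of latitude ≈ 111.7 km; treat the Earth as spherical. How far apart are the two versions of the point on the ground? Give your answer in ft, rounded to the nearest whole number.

94 ft

Δlat = 29.97825 − 29.978 = +0.00025°; Δlon = 74.17493 − 74.175 = -0.00007°.
North–south shift: 0.00025 × 111700 = 27.925 m.
E–W at 29.978°: -0.00007° × 111700 × cos 29.978° = -0.00007 × 111700 × 0.8662 ≈ -6.77295 m.
Hypotenuse of the two orthogonal shifts: √(27.925² + 6.77295²) = 28.7346 m.
Converting: 28.7346 m × 3.2808 ft/m ≈ 94.274 ft.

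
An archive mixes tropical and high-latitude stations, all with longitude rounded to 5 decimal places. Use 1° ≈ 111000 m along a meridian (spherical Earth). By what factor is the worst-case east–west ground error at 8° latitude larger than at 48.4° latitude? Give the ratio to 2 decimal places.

Rounding to 5 decimal places leaves the longitude within ±5e-06° of the true value.
At 8°: 5e-06° × 111000 × cos 8° = 5e-06 × 111000 × 0.9903 ≈ 0.5496 m.
Error at 48.4° = 5e-06° × 111000 × cos 48.4° ≈ 0.555 × 0.6639 = 0.36848 m.
Ratio: 0.5496 / 0.36848 = cos 8° / cos 48.4° ≈ 1.4915.

1.49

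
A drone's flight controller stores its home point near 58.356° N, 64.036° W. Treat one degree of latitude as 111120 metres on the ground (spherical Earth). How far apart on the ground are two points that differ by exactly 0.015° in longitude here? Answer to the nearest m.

874 m

0.015° of longitude at 58.356° is 0.015 × 111120 × cos 58.356° ≈ 0.015 × 58298 = 874.47 m.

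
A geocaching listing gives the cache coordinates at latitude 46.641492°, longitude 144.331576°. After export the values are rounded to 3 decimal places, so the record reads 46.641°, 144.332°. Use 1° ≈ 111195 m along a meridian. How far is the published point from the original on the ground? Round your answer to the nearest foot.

The latitude changed by +0.000492° and the longitude by -0.000424°.
North–south shift: 0.000492 × 111195 = 54.7079 m.
East–west at this latitude: -0.000424° × 111195 × cos 46.641° ≈ -0.000424 × 76342.9 = -32.3694 m.
Distance: √(54.7079² + 32.3694²) ≈ 63.5668 m.
In feet: 63.5668 m ÷ 0.3048 ≈ 208.55 ft.

209 feet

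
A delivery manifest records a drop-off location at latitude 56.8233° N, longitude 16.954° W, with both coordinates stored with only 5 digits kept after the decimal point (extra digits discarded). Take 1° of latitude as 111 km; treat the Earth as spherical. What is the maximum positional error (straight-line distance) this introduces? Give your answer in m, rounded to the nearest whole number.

1 m

Truncating at 5 decimal places can drop up to a full unit in the last place, so each coordinate may be off by as much as 1e-05°.
North–south component: 1e-05° × 111000 = 1.11 m.
East–west component at 56.8233°: 1e-05° × 111000 × cos 56.8233° ≈ 1e-05 × 60741.7 ≈ 0.607417 m.
Combining orthogonally: (1.11² + 0.607417²)^½ ≈ 1.26533 m.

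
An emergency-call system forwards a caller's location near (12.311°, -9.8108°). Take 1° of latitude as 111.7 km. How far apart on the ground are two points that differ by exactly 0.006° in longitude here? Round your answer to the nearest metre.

655 metres

At 12.311° a degree of longitude is 111700 × cos 12.311° ≈ 109131 m, so 0.006° corresponds to 654.789 m.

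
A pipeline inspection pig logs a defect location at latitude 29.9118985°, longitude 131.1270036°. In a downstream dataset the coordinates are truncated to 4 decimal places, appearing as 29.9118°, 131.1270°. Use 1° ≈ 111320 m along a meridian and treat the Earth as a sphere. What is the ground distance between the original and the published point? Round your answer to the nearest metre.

Δlat = 29.9118985 − 29.9118 = +0.0000985°; Δlon = 131.1270036 − 131.1270 = +0.0000036°.
North–south shift: 0.0000985 × 111320 = 10.965 m.
East–west at this latitude: 0.0000036° × 111320 × cos 29.9118° ≈ 0.0000036 × 96491.5 = 0.347369 m.
Distance: √(10.965² + 0.347369²) ≈ 10.9705 m.

11 metres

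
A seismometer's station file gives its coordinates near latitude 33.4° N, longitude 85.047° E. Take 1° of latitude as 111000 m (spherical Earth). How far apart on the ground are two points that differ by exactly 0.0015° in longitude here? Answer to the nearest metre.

At 33.4° a degree of longitude is 111000 × cos 33.4° ≈ 92668.1 m, so 0.0015° corresponds to 139.002 m.

139 metres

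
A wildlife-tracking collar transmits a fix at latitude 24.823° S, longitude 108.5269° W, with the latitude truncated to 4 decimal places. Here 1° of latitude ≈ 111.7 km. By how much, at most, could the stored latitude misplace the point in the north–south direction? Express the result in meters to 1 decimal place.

Truncating at 4 decimal places can drop up to a full unit in the last place, so the latitude may be off by as much as 0.0001°.
So the N–S error is at most 0.0001 × 111700 = 11.17 m.

11.2 meters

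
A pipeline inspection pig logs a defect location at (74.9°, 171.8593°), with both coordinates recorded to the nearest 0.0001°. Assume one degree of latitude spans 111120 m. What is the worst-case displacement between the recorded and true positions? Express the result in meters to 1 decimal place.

5.7 meters

Rounding to 4 decimal places leaves each coordinate within ±5e-05° of the true value.
N–S: 5e-05° × 111120 m/° = 5.556 m.
East–west component at 74.9°: 5e-05° × 111120 × cos 74.9° ≈ 5e-05 × 28947.3 ≈ 1.44736 m.
Worst case both components are at the extreme and orthogonal: √(5.556² + 1.44736²) ≈ 5.74143 m.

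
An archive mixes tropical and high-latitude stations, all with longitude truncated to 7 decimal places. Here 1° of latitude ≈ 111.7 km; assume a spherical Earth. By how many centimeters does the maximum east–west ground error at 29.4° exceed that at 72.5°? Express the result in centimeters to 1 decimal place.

Truncating at 7 decimal places can drop up to a full unit in the last place, so the longitude may be off by as much as 1e-07°.
At 29.4°: 1e-07° × 111700 × cos 29.4° = 1e-07 × 111700 × 0.8712 ≈ 0.0097315 m.
Error at 72.5° = 1e-07° × 111700 × cos 72.5° ≈ 0.01117 × 0.3007 = 0.0033589 m.
So the lower-latitude error exceeds the higher by 0.0097315 − 0.0033589 = 0.0063726 m.
That is 0.00637257 m = 0.63726 cm.

0.6 centimeters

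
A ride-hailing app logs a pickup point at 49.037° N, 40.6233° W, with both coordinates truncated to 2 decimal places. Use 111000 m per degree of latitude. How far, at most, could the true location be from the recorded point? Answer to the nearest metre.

Truncating at 2 decimal places can drop up to a full unit in the last place, so each coordinate may be off by as much as 0.01°.
N–S: 0.01° × 111000 m/° = 1110 m.
Longitude error → 0.01 × 111000 × cos 49.037° = 0.01 × 111000 × 0.6556 ≈ 727.684 m.
Combining orthogonally: (1110² + 727.684²)^½ ≈ 1327.26 m.

1327 metres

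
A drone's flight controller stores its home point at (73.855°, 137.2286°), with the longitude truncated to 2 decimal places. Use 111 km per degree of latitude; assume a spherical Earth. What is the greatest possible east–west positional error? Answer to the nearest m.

309 m

Truncating at 2 decimal places can drop up to a full unit in the last place, so the longitude may be off by as much as 0.01°.
At latitude 73.855° a degree of longitude spans 111000 m × cos 73.855° = 111000 × 0.2781 ≈ 30865.7 m.
Maximum E–W displacement: 0.01 × 30865.7 = 308.657 m.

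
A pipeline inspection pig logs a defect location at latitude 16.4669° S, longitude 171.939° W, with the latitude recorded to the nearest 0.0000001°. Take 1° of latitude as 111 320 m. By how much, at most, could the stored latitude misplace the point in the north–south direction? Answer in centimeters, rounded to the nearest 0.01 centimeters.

Rounding to 7 decimal places leaves the latitude within ±5e-08° of the true value.
North–south distance: 5e-08° × 111320 m/° = 0.005566 m.
That is 0.005566 m = 0.5566 cm.

0.56 centimeters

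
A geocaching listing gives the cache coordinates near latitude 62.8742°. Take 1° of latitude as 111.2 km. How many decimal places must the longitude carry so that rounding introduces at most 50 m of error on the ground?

3 decimal places

At 62.8742° one degree of longitude covers 111200 × cos 62.8742° ≈ 111200 × 0.4559 ≈ 50701.2 m.
Rounding to N decimal places gives at most 0.5 × 10⁻ᴺ degrees of error, i.e. 0.5 × 10⁻ᴺ × 50701.2 m.
Setting 25350.6 × 10⁻ᴺ ≤ 50 gives 10ᴺ ≥ 507, i.e. N ≥ 2.71.
N = 2 would give 254 m (too coarse); N = 3 gives 25.4 m ≤ 50 m.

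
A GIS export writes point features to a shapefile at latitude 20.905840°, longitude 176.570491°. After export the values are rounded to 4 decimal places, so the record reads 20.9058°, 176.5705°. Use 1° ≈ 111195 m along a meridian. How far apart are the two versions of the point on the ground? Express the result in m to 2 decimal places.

Δlat = 20.905840 − 20.9058 = +0.000040°; Δlon = 176.570491 − 176.5705 = -0.000009°.
N–S: 0.000040° × 111195 m/° = 4.4478 m.
E–W at 20.9058°: -0.000009° × 111195 × cos 20.9058° = -0.000009 × 111195 × 0.9342 ≈ -0.934874 m.
Distance: √(4.4478² + 0.934874²) ≈ 4.54499 m.

4.54 m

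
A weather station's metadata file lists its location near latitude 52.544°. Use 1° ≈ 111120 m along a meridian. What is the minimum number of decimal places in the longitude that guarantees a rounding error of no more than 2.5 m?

At 52.544° one degree of longitude covers 111120 × cos 52.544° ≈ 111120 × 0.6082 ≈ 67577.9 m.
N decimal places → at most half a unit in the last place, 0.5 × 10⁻ᴺ° = 67577.9/2 × 10⁻ᴺ m.
Setting 33788.9 × 10⁻ᴺ ≤ 2.5 gives 10ᴺ ≥ 1.352e+04, i.e. N ≥ 4.13.
So 5 decimal places suffice (0.338 m); 4 would allow up to 3.38 m.

5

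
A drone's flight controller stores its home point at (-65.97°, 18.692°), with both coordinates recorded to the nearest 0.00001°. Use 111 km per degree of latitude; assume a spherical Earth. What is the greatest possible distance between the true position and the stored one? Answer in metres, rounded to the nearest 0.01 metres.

Rounding to 5 decimal places leaves each coordinate within ±5e-06° of the true value.
N–S: 5e-06° × 111000 m/° = 0.555 m.
East–west component at 65.97°: 5e-06° × 111000 × cos 65.97° ≈ 5e-06 × 45200.9 ≈ 0.226004 m.
The two errors are perpendicular, so the maximum displacement is √(0.555² + 0.226004²) ≈ 0.599252 m.

0.60 metres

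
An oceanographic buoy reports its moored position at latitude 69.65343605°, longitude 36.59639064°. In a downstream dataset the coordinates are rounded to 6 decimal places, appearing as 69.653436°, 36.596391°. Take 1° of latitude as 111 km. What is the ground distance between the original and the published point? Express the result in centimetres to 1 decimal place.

1.5 centimetres

The latitude changed by +0.00000005° and the longitude by -0.00000036°.
N–S: 0.00000005° × 111000 m/° = 0.00555 m.
East–west at this latitude: -0.00000036° × 111000 × cos 69.6534° ≈ -0.00000036 × 38594.5 = -0.013894 m.
Distance: √(0.00555² + 0.013894²) ≈ 0.0149615 m.
That is 0.0149615 m = 1.4961 cm.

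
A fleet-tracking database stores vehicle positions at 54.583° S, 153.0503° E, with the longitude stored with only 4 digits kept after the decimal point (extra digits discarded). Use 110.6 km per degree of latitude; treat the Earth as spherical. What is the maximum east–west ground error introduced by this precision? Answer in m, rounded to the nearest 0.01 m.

6.41 m

Truncating at 4 decimal places can drop up to a full unit in the last place, so the longitude may be off by as much as 0.0001°.
Parallels shrink by cos φ, so at 54.583° a degree of longitude is 110600 × 0.5795 ≈ 64095.2 m.
Maximum E–W displacement: 0.0001 × 64095.2 = 6.40952 m.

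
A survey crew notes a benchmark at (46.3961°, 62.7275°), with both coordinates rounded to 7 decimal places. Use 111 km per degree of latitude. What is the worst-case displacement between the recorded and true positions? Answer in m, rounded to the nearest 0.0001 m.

0.0067 m

Rounding to 7 decimal places leaves each coordinate within ±5e-08° of the true value.
Latitude error → 5e-08 × 111000 = 0.00555 m along the meridian.
E–W at 46.3961°: 5e-08° × 111000 × cos 46.3961° = 5e-08 × 111000 × 0.6897 ≈ 0.00382766 m.
Combining orthogonally: (0.00555² + 0.00382766²)^½ ≈ 0.00674192 m.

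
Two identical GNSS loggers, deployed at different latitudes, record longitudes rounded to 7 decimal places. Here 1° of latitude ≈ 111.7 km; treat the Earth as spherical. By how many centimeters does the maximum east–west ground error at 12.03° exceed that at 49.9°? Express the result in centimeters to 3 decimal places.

Rounding to 7 decimal places leaves the longitude within ±5e-08° of the true value.
At 12.03°: 5e-08° × 111700 × cos 12.03° = 5e-08 × 111700 × 0.9780 ≈ 0.0054623 m.
Error at 49.9° = 5e-08° × 111700 × cos 49.9° ≈ 0.005585 × 0.6441 = 0.0035974 m.
Difference: 0.0054623 − 0.0035974 = 0.0018649 m.
That is 0.00186492 m = 0.18649 cm.

0.186 centimeters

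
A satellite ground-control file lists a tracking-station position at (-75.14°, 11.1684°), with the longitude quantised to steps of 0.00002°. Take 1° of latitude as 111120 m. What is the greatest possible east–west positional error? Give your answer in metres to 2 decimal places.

0.28 metres

With a 0.00002° grid the true value lies within half a step, ±0.00002°/2 = ±1e-05°, of the stored one.
At latitude 75.14° a degree of longitude spans 111120 m × cos 75.14° = 111120 × 0.2565 ≈ 28497.6 m.
So at most 1e-05° × 28497.6 ≈ 0.284976 m east–west.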